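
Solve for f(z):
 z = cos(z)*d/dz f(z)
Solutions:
 f(z) = C1 + Integral(z/cos(z), z)


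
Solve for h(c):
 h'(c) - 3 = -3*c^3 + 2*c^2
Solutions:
 h(c) = C1 - 3*c^4/4 + 2*c^3/3 + 3*c


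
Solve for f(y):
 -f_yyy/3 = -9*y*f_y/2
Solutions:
 f(y) = C1 + Integral(C2*airyai(3*2^(2/3)*y/2) + C3*airybi(3*2^(2/3)*y/2), y)


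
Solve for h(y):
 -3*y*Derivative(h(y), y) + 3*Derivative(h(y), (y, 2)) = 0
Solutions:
 h(y) = C1 + C2*erfi(sqrt(2)*y/2)


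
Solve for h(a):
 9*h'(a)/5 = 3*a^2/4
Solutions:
 h(a) = C1 + 5*a^3/36


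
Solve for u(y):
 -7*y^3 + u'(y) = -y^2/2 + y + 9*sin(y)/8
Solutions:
 u(y) = C1 + 7*y^4/4 - y^3/6 + y^2/2 - 9*cos(y)/8


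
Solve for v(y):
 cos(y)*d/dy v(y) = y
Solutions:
 v(y) = C1 + Integral(y/cos(y), y)


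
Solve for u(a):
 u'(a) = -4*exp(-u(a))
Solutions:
 u(a) = log(C1 - 4*a)


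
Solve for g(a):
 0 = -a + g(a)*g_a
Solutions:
 g(a) = -sqrt(C1 + a^2)
 g(a) = sqrt(C1 + a^2)


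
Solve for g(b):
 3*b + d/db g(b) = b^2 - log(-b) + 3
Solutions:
 g(b) = C1 + b^3/3 - 3*b^2/2 - b*log(-b) + 4*b


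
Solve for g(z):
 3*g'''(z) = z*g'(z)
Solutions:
 g(z) = C1 + Integral(C2*airyai(3^(2/3)*z/3) + C3*airybi(3^(2/3)*z/3), z)


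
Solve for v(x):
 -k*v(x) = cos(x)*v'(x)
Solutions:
 v(x) = C1*exp(k*(log(sin(x) - 1) - log(sin(x) + 1))/2)


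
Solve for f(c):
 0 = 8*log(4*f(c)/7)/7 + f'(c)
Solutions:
 7*Integral(1/(log(_y) - log(7) + 2*log(2)), (_y, f(c)))/8 = C1 - c


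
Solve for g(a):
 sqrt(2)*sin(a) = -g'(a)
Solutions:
 g(a) = C1 + sqrt(2)*cos(a)


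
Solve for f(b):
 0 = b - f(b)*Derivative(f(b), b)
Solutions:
 f(b) = -sqrt(C1 + b^2)
 f(b) = sqrt(C1 + b^2)


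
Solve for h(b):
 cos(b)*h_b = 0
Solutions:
 h(b) = C1


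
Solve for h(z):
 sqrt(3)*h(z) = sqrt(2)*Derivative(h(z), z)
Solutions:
 h(z) = C1*exp(sqrt(6)*z/2)


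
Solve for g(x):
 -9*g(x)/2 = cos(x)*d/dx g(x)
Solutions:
 g(x) = C1*(sin(x) - 1)^(1/4)*(sin(x)^2 - 2*sin(x) + 1)/((sin(x) + 1)^(1/4)*(sin(x)^2 + 2*sin(x) + 1))


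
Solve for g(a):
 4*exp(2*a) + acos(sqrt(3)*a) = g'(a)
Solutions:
 g(a) = C1 + a*acos(sqrt(3)*a) - sqrt(3)*sqrt(1 - 3*a^2)/3 + 2*exp(2*a)


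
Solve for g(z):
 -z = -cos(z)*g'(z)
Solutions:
 g(z) = C1 + Integral(z/cos(z), z)


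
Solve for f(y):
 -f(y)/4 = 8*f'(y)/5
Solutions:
 f(y) = C1*exp(-5*y/32)


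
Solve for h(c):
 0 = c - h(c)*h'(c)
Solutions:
 h(c) = -sqrt(C1 + c^2)
 h(c) = sqrt(C1 + c^2)


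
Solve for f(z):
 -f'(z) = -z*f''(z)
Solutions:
 f(z) = C1 + C2*z^2


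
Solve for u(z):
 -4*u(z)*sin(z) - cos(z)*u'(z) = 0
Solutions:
 u(z) = C1*cos(z)^4


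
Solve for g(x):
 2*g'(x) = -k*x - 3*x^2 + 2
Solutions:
 g(x) = C1 - k*x^2/4 - x^3/2 + x


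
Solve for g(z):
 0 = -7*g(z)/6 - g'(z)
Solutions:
 g(z) = C1*exp(-7*z/6)


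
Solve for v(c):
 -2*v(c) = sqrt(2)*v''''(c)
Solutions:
 v(c) = (C1*sin(2^(5/8)*c/2) + C2*cos(2^(5/8)*c/2))*exp(-2^(5/8)*c/2) + (C3*sin(2^(5/8)*c/2) + C4*cos(2^(5/8)*c/2))*exp(2^(5/8)*c/2)


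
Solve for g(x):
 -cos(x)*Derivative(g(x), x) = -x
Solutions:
 g(x) = C1 + Integral(x/cos(x), x)


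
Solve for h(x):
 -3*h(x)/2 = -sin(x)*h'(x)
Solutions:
 h(x) = C1*(cos(x) - 1)^(3/4)/(cos(x) + 1)^(3/4)


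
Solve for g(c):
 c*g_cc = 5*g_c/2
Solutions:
 g(c) = C1 + C2*c^(7/2)


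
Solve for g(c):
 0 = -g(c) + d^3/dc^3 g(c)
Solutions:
 g(c) = C3*exp(c) + (C1*sin(sqrt(3)*c/2) + C2*cos(sqrt(3)*c/2))*exp(-c/2)


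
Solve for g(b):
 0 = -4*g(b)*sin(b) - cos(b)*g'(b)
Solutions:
 g(b) = C1*cos(b)^4


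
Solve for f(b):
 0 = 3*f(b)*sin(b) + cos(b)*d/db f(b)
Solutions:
 f(b) = C1*cos(b)^3


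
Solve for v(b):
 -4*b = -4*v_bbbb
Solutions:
 v(b) = C1 + C2*b + C3*b^2 + C4*b^3 + b^5/120


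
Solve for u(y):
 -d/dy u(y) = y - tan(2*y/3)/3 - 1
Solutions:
 u(y) = C1 - y^2/2 + y - log(cos(2*y/3))/2


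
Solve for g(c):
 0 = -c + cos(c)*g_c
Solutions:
 g(c) = C1 + Integral(c/cos(c), c)


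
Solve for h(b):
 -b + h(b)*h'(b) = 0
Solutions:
 h(b) = -sqrt(C1 + b^2)
 h(b) = sqrt(C1 + b^2)


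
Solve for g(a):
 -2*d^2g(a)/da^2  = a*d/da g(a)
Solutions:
 g(a) = C1 + C2*erf(a/2)


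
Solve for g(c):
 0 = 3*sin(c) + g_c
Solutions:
 g(c) = C1 + 3*cos(c)


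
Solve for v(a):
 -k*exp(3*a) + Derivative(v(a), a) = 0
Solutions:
 v(a) = C1 + k*exp(3*a)/3


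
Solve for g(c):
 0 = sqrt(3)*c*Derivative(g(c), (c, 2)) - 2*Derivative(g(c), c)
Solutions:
 g(c) = C1 + C2*c^(1 + 2*sqrt(3)/3)


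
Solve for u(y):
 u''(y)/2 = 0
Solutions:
 u(y) = C1 + C2*y


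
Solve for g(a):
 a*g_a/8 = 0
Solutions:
 g(a) = C1


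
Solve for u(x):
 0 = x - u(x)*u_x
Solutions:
 u(x) = -sqrt(C1 + x^2)
 u(x) = sqrt(C1 + x^2)


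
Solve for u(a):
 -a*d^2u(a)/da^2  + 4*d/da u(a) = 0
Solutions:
 u(a) = C1 + C2*a^5


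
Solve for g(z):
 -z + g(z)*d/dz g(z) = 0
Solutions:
 g(z) = -sqrt(C1 + z^2)
 g(z) = sqrt(C1 + z^2)


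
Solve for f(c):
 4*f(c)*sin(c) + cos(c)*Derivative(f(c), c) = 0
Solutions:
 f(c) = C1*cos(c)^4


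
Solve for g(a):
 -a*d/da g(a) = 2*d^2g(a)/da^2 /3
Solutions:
 g(a) = C1 + C2*erf(sqrt(3)*a/2)


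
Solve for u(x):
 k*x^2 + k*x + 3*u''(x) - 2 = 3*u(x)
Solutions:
 u(x) = C1*exp(-x) + C2*exp(x) + k*x^2/3 + k*x/3 + 2*k/3 - 2/3


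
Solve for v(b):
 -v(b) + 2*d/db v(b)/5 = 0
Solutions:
 v(b) = C1*exp(5*b/2)


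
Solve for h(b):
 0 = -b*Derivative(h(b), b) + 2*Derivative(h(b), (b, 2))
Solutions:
 h(b) = C1 + C2*erfi(b/2)


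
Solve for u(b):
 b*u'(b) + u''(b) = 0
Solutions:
 u(b) = C1 + C2*erf(sqrt(2)*b/2)


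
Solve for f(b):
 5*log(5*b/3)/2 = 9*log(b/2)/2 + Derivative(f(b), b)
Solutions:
 f(b) = C1 - 2*b*log(b) + 2*b + b*log(400*sqrt(30)/27)


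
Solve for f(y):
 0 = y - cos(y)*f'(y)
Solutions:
 f(y) = C1 + Integral(y/cos(y), y)


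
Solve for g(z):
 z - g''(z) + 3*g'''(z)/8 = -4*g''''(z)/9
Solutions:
 g(z) = C1 + C2*z + C3*exp(3*z*(-9 + sqrt(1105))/64) + C4*exp(-3*z*(9 + sqrt(1105))/64) + z^3/6 + 3*z^2/16


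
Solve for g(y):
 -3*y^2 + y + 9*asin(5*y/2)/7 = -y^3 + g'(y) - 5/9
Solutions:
 g(y) = C1 + y^4/4 - y^3 + y^2/2 + 9*y*asin(5*y/2)/7 + 5*y/9 + 9*sqrt(4 - 25*y^2)/35


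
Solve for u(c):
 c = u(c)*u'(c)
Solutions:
 u(c) = -sqrt(C1 + c^2)
 u(c) = sqrt(C1 + c^2)


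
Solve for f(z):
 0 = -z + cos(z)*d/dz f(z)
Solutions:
 f(z) = C1 + Integral(z/cos(z), z)


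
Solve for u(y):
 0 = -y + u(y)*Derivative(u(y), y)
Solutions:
 u(y) = -sqrt(C1 + y^2)
 u(y) = sqrt(C1 + y^2)


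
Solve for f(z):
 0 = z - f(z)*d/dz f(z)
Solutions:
 f(z) = -sqrt(C1 + z^2)
 f(z) = sqrt(C1 + z^2)


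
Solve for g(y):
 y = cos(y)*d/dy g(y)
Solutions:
 g(y) = C1 + Integral(y/cos(y), y)


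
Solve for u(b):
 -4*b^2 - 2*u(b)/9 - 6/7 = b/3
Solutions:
 u(b) = -18*b^2 - 3*b/2 - 27/7


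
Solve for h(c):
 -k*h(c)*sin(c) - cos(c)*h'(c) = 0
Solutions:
 h(c) = C1*exp(k*log(cos(c)))


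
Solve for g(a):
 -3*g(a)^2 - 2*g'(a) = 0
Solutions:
 g(a) = 2/(C1 + 3*a)


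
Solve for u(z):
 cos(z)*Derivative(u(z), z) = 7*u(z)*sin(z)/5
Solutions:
 u(z) = C1/cos(z)^(7/5)


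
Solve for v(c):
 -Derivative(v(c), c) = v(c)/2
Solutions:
 v(c) = C1*exp(-c/2)


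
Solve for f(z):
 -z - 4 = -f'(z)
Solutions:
 f(z) = C1 + z^2/2 + 4*z


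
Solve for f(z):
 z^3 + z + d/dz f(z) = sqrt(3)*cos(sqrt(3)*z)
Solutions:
 f(z) = C1 - z^4/4 - z^2/2 + sin(sqrt(3)*z)


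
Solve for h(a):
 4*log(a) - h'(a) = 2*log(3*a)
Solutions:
 h(a) = C1 + 2*a*log(a) - a*log(9) - 2*a


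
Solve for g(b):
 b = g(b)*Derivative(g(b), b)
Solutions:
 g(b) = -sqrt(C1 + b^2)
 g(b) = sqrt(C1 + b^2)


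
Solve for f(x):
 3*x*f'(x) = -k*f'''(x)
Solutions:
 f(x) = C1 + Integral(C2*airyai(3^(1/3)*x*(-1/k)^(1/3)) + C3*airybi(3^(1/3)*x*(-1/k)^(1/3)), x)


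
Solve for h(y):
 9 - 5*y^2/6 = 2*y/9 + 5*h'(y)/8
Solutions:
 h(y) = C1 - 4*y^3/9 - 8*y^2/45 + 72*y/5


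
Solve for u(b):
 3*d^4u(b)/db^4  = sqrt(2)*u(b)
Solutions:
 u(b) = C1*exp(-2^(1/8)*3^(3/4)*b/3) + C2*exp(2^(1/8)*3^(3/4)*b/3) + C3*sin(2^(1/8)*3^(3/4)*b/3) + C4*cos(2^(1/8)*3^(3/4)*b/3)


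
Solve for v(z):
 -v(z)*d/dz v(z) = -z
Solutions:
 v(z) = -sqrt(C1 + z^2)
 v(z) = sqrt(C1 + z^2)


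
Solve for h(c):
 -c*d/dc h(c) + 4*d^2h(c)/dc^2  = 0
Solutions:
 h(c) = C1 + C2*erfi(sqrt(2)*c/4)


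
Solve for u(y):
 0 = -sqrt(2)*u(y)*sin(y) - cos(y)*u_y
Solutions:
 u(y) = C1*cos(y)^(sqrt(2))


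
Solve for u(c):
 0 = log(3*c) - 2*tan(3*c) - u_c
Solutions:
 u(c) = C1 + c*log(c) - c + c*log(3) + 2*log(cos(3*c))/3


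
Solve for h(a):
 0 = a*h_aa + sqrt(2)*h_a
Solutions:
 h(a) = C1 + C2*a^(1 - sqrt(2))


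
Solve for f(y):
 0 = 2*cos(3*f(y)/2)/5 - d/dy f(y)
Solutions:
 -2*y/5 - log(sin(3*f(y)/2) - 1)/3 + log(sin(3*f(y)/2) + 1)/3 = C1


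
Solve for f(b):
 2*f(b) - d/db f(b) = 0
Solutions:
 f(b) = C1*exp(2*b)


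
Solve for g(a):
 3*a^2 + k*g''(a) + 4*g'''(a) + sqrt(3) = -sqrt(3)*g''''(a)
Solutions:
 g(a) = C1 + C2*a + C3*exp(sqrt(3)*a*(sqrt(-sqrt(3)*k + 4) - 2)/3) + C4*exp(-sqrt(3)*a*(sqrt(-sqrt(3)*k + 4) + 2)/3) - a^4/(4*k) + 4*a^3/k^2 + a^2*(-sqrt(3)/2 + 3*sqrt(3)/k - 48/k^2)/k


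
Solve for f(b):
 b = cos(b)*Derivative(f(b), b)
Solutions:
 f(b) = C1 + Integral(b/cos(b), b)


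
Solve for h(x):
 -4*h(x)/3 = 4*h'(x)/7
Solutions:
 h(x) = C1*exp(-7*x/3)


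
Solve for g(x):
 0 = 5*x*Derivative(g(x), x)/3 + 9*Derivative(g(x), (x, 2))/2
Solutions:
 g(x) = C1 + C2*erf(sqrt(15)*x/9)


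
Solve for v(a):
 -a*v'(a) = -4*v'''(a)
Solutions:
 v(a) = C1 + Integral(C2*airyai(2^(1/3)*a/2) + C3*airybi(2^(1/3)*a/2), a)


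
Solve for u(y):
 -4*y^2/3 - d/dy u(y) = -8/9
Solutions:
 u(y) = C1 - 4*y^3/9 + 8*y/9


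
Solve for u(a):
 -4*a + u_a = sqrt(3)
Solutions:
 u(a) = C1 + 2*a^2 + sqrt(3)*a


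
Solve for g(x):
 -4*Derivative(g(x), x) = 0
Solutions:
 g(x) = C1


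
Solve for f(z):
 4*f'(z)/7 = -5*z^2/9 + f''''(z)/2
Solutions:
 f(z) = C1 + C4*exp(2*7^(2/3)*z/7) - 35*z^3/108 + (C2*sin(sqrt(3)*7^(2/3)*z/7) + C3*cos(sqrt(3)*7^(2/3)*z/7))*exp(-7^(2/3)*z/7)


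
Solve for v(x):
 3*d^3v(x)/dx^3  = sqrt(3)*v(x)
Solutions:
 v(x) = C3*exp(3^(5/6)*x/3) + (C1*sin(3^(1/3)*x/2) + C2*cos(3^(1/3)*x/2))*exp(-3^(5/6)*x/6)


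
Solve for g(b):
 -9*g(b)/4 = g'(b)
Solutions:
 g(b) = C1*exp(-9*b/4)


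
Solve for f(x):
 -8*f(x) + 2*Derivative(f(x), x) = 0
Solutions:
 f(x) = C1*exp(4*x)


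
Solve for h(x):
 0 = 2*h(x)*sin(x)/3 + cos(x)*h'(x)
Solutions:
 h(x) = C1*cos(x)^(2/3)


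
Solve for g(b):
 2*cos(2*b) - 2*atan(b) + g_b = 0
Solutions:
 g(b) = C1 + 2*b*atan(b) - log(b^2 + 1) - sin(2*b)


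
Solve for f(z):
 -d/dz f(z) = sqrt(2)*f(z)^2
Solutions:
 f(z) = 1/(C1 + sqrt(2)*z)


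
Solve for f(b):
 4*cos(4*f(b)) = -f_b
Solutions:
 f(b) = -asin((C1 + exp(32*b))/(C1 - exp(32*b)))/4 + pi/4
 f(b) = asin((C1 + exp(32*b))/(C1 - exp(32*b)))/4


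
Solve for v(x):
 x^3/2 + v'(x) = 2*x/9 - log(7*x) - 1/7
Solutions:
 v(x) = C1 - x^4/8 + x^2/9 - x*log(x) - x*log(7) + 6*x/7


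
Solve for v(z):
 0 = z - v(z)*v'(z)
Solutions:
 v(z) = -sqrt(C1 + z^2)
 v(z) = sqrt(C1 + z^2)


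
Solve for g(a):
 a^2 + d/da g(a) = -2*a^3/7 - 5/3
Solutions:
 g(a) = C1 - a^4/14 - a^3/3 - 5*a/3


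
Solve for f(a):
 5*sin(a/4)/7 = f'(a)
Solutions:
 f(a) = C1 - 20*cos(a/4)/7


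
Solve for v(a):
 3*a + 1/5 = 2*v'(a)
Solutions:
 v(a) = C1 + 3*a^2/4 + a/10


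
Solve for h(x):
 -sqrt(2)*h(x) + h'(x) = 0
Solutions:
 h(x) = C1*exp(sqrt(2)*x)


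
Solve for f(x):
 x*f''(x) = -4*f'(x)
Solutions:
 f(x) = C1 + C2/x^3


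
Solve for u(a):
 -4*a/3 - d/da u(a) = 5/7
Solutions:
 u(a) = C1 - 2*a^2/3 - 5*a/7


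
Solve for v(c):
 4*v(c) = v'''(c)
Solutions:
 v(c) = C3*exp(2^(2/3)*c) + (C1*sin(2^(2/3)*sqrt(3)*c/2) + C2*cos(2^(2/3)*sqrt(3)*c/2))*exp(-2^(2/3)*c/2)


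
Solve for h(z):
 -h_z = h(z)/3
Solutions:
 h(z) = C1*exp(-z/3)


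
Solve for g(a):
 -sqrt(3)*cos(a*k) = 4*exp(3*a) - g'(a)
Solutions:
 g(a) = C1 + 4*exp(3*a)/3 + sqrt(3)*sin(a*k)/k


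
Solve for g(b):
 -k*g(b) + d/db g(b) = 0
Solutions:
 g(b) = C1*exp(b*k)


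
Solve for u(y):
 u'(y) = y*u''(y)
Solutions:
 u(y) = C1 + C2*y^2


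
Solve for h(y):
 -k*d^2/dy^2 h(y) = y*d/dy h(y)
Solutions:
 h(y) = C1 + C2*sqrt(k)*erf(sqrt(2)*y*sqrt(1/k)/2)


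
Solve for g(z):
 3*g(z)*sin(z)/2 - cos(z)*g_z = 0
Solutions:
 g(z) = C1/cos(z)^(3/2)


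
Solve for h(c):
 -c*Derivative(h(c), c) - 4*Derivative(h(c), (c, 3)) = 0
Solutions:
 h(c) = C1 + Integral(C2*airyai(-2^(1/3)*c/2) + C3*airybi(-2^(1/3)*c/2), c)


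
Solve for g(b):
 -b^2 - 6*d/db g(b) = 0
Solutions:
 g(b) = C1 - b^3/18


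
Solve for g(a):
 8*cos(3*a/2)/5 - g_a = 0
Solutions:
 g(a) = C1 + 16*sin(3*a/2)/15


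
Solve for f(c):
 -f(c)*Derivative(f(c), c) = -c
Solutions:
 f(c) = -sqrt(C1 + c^2)
 f(c) = sqrt(C1 + c^2)


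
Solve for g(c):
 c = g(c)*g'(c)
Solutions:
 g(c) = -sqrt(C1 + c^2)
 g(c) = sqrt(C1 + c^2)


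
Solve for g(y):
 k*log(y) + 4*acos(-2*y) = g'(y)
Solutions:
 g(y) = C1 + k*y*(log(y) - 1) + 4*y*acos(-2*y) + 2*sqrt(1 - 4*y^2)


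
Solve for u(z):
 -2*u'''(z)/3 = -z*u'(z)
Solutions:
 u(z) = C1 + Integral(C2*airyai(2^(2/3)*3^(1/3)*z/2) + C3*airybi(2^(2/3)*3^(1/3)*z/2), z)


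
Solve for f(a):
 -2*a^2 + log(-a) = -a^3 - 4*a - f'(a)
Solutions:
 f(a) = C1 - a^4/4 + 2*a^3/3 - 2*a^2 - a*log(-a) + a


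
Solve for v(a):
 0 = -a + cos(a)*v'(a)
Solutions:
 v(a) = C1 + Integral(a/cos(a), a)


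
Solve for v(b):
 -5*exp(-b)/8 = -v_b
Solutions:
 v(b) = C1 - 5*exp(-b)/8


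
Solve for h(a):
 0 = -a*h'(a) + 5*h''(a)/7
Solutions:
 h(a) = C1 + C2*erfi(sqrt(70)*a/10)


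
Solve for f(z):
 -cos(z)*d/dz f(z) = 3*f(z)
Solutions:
 f(z) = C1*(sin(z) - 1)^(3/2)/(sin(z) + 1)^(3/2)


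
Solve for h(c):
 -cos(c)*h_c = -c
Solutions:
 h(c) = C1 + Integral(c/cos(c), c)


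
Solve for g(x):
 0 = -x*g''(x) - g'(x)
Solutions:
 g(x) = C1 + C2*log(x)


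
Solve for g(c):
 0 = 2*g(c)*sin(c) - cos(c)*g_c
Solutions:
 g(c) = C1/cos(c)^2


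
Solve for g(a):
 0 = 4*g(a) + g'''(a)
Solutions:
 g(a) = C3*exp(-2^(2/3)*a) + (C1*sin(2^(2/3)*sqrt(3)*a/2) + C2*cos(2^(2/3)*sqrt(3)*a/2))*exp(2^(2/3)*a/2)


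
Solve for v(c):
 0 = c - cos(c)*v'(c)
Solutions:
 v(c) = C1 + Integral(c/cos(c), c)


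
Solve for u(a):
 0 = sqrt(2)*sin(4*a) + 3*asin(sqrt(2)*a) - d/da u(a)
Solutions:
 u(a) = C1 + 3*a*asin(sqrt(2)*a) + 3*sqrt(2)*sqrt(1 - 2*a^2)/2 - sqrt(2)*cos(4*a)/4


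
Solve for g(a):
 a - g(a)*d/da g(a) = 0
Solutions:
 g(a) = -sqrt(C1 + a^2)
 g(a) = sqrt(C1 + a^2)


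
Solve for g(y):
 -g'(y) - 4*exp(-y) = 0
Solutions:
 g(y) = C1 + 4*exp(-y)


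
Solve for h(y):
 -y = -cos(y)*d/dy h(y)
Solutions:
 h(y) = C1 + Integral(y/cos(y), y)


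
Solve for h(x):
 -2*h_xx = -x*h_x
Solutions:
 h(x) = C1 + C2*erfi(x/2)


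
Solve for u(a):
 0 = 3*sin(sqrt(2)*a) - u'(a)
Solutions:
 u(a) = C1 - 3*sqrt(2)*cos(sqrt(2)*a)/2


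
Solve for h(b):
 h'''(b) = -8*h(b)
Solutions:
 h(b) = C3*exp(-2*b) + (C1*sin(sqrt(3)*b) + C2*cos(sqrt(3)*b))*exp(b)


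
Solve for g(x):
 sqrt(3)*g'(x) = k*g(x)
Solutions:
 g(x) = C1*exp(sqrt(3)*k*x/3)


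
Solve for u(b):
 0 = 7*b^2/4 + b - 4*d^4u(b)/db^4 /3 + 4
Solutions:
 u(b) = C1 + C2*b + C3*b^2 + C4*b^3 + 7*b^6/1920 + b^5/160 + b^4/8


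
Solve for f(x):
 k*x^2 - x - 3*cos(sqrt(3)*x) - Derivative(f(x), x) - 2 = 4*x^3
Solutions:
 f(x) = C1 + k*x^3/3 - x^4 - x^2/2 - 2*x - sqrt(3)*sin(sqrt(3)*x)


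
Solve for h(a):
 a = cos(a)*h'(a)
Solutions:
 h(a) = C1 + Integral(a/cos(a), a)


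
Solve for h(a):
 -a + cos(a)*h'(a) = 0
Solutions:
 h(a) = C1 + Integral(a/cos(a), a)


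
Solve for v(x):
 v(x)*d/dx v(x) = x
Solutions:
 v(x) = -sqrt(C1 + x^2)
 v(x) = sqrt(C1 + x^2)


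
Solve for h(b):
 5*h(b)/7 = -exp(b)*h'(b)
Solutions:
 h(b) = C1*exp(5*exp(-b)/7)


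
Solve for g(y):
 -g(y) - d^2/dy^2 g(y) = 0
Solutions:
 g(y) = C1*sin(y) + C2*cos(y)


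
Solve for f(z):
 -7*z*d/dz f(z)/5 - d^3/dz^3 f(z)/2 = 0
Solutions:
 f(z) = C1 + Integral(C2*airyai(-14^(1/3)*5^(2/3)*z/5) + C3*airybi(-14^(1/3)*5^(2/3)*z/5), z)


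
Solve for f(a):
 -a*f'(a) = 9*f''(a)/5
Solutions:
 f(a) = C1 + C2*erf(sqrt(10)*a/6)


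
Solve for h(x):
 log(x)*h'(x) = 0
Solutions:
 h(x) = C1


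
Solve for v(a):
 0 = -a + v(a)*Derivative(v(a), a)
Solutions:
 v(a) = -sqrt(C1 + a^2)
 v(a) = sqrt(C1 + a^2)


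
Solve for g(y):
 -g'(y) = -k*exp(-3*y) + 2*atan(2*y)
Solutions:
 g(y) = C1 - k*exp(-3*y)/3 - 2*y*atan(2*y) + log(y^2 + 1/4)/2


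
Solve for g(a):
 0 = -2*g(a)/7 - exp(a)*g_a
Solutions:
 g(a) = C1*exp(2*exp(-a)/7)


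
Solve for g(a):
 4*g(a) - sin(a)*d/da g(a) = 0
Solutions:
 g(a) = C1*(cos(a)^2 - 2*cos(a) + 1)/(cos(a)^2 + 2*cos(a) + 1)


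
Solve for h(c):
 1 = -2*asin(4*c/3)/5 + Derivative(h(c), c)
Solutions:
 h(c) = C1 + 2*c*asin(4*c/3)/5 + c + sqrt(9 - 16*c^2)/10


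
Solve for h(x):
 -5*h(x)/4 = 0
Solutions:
 h(x) = 0


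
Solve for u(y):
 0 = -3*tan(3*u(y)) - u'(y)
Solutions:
 u(y) = -asin(C1*exp(-9*y))/3 + pi/3
 u(y) = asin(C1*exp(-9*y))/3


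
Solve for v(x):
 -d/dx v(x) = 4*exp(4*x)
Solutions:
 v(x) = C1 - exp(4*x)


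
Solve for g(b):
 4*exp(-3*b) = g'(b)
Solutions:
 g(b) = C1 - 4*exp(-3*b)/3


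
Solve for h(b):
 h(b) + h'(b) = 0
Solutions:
 h(b) = C1*exp(-b)


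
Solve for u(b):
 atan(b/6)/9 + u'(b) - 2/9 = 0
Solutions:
 u(b) = C1 - b*atan(b/6)/9 + 2*b/9 + log(b^2 + 36)/3


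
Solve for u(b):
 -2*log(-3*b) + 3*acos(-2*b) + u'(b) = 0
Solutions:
 u(b) = C1 + 2*b*log(-b) - 3*b*acos(-2*b) - 2*b + 2*b*log(3) - 3*sqrt(1 - 4*b^2)/2


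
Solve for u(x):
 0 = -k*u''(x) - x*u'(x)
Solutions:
 u(x) = C1 + C2*sqrt(k)*erf(sqrt(2)*x*sqrt(1/k)/2)


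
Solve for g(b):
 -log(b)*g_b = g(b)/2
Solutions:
 g(b) = C1*exp(-li(b)/2)


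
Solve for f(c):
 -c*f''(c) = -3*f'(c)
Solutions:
 f(c) = C1 + C2*c^4


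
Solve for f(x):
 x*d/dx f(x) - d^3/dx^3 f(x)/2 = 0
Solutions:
 f(x) = C1 + Integral(C2*airyai(2^(1/3)*x) + C3*airybi(2^(1/3)*x), x)


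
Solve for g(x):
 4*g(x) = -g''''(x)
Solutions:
 g(x) = (C1*sin(x) + C2*cos(x))*exp(-x) + (C3*sin(x) + C4*cos(x))*exp(x)


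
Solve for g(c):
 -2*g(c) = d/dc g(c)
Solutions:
 g(c) = C1*exp(-2*c)


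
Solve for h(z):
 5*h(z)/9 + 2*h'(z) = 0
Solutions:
 h(z) = C1*exp(-5*z/18)


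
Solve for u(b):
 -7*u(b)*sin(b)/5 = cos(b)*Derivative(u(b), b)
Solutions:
 u(b) = C1*cos(b)^(7/5)


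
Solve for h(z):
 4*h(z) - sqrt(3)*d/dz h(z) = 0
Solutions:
 h(z) = C1*exp(4*sqrt(3)*z/3)


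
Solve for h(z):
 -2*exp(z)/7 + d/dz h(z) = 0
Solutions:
 h(z) = C1 + 2*exp(z)/7


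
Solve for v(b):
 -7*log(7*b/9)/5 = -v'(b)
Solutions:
 v(b) = C1 + 7*b*log(b)/5 - 14*b*log(3)/5 - 7*b/5 + 7*b*log(7)/5


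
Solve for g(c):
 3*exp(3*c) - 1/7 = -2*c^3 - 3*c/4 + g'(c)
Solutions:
 g(c) = C1 + c^4/2 + 3*c^2/8 - c/7 + exp(3*c)


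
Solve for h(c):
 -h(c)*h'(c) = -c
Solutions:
 h(c) = -sqrt(C1 + c^2)
 h(c) = sqrt(C1 + c^2)


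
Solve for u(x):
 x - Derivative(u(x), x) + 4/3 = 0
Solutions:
 u(x) = C1 + x^2/2 + 4*x/3


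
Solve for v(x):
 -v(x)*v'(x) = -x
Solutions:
 v(x) = -sqrt(C1 + x^2)
 v(x) = sqrt(C1 + x^2)


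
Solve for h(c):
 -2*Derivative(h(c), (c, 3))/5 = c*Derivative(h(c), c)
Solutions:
 h(c) = C1 + Integral(C2*airyai(-2^(2/3)*5^(1/3)*c/2) + C3*airybi(-2^(2/3)*5^(1/3)*c/2), c)


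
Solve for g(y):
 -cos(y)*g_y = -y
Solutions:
 g(y) = C1 + Integral(y/cos(y), y)


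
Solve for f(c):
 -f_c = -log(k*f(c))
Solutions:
 li(k*f(c))/k = C1 + c


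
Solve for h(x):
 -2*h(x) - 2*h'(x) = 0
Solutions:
 h(x) = C1*exp(-x)


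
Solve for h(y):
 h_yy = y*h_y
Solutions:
 h(y) = C1 + C2*erfi(sqrt(2)*y/2)


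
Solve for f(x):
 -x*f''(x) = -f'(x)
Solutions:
 f(x) = C1 + C2*x^2


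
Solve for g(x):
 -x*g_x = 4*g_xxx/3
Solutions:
 g(x) = C1 + Integral(C2*airyai(-6^(1/3)*x/2) + C3*airybi(-6^(1/3)*x/2), x)


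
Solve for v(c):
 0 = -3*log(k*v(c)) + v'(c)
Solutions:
 li(k*v(c))/k = C1 + 3*c


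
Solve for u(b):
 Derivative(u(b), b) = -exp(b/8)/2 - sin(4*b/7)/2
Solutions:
 u(b) = C1 - 4*exp(b/8) + 7*cos(4*b/7)/8


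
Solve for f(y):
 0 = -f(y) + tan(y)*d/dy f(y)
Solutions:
 f(y) = C1*sin(y)


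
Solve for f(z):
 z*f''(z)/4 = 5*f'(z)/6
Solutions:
 f(z) = C1 + C2*z^(13/3)


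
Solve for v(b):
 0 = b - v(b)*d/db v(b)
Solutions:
 v(b) = -sqrt(C1 + b^2)
 v(b) = sqrt(C1 + b^2)


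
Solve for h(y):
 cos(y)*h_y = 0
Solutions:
 h(y) = C1


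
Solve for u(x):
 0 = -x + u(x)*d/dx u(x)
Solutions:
 u(x) = -sqrt(C1 + x^2)
 u(x) = sqrt(C1 + x^2)


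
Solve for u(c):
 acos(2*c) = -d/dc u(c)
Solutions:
 u(c) = C1 - c*acos(2*c) + sqrt(1 - 4*c^2)/2


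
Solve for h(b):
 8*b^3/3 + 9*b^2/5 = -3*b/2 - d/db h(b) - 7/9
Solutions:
 h(b) = C1 - 2*b^4/3 - 3*b^3/5 - 3*b^2/4 - 7*b/9


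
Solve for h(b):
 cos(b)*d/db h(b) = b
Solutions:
 h(b) = C1 + Integral(b/cos(b), b)


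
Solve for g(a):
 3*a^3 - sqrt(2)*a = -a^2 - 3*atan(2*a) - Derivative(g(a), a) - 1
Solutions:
 g(a) = C1 - 3*a^4/4 - a^3/3 + sqrt(2)*a^2/2 - 3*a*atan(2*a) - a + 3*log(4*a^2 + 1)/4


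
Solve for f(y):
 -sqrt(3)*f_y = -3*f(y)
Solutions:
 f(y) = C1*exp(sqrt(3)*y)


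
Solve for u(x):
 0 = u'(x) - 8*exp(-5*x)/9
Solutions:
 u(x) = C1 - 8*exp(-5*x)/45


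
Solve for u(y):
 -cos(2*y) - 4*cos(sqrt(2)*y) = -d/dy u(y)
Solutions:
 u(y) = C1 + sin(2*y)/2 + 2*sqrt(2)*sin(sqrt(2)*y)


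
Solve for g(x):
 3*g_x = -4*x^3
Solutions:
 g(x) = C1 - x^4/3


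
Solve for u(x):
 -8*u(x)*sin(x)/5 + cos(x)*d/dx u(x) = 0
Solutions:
 u(x) = C1/cos(x)^(8/5)


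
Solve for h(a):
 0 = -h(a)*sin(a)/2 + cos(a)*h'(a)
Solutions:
 h(a) = C1/sqrt(cos(a))


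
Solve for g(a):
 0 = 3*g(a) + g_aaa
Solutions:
 g(a) = C3*exp(-3^(1/3)*a) + (C1*sin(3^(5/6)*a/2) + C2*cos(3^(5/6)*a/2))*exp(3^(1/3)*a/2)


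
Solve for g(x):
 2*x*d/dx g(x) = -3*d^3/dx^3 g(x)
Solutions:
 g(x) = C1 + Integral(C2*airyai(-2^(1/3)*3^(2/3)*x/3) + C3*airybi(-2^(1/3)*3^(2/3)*x/3), x)


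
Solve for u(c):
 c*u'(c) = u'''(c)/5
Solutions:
 u(c) = C1 + Integral(C2*airyai(5^(1/3)*c) + C3*airybi(5^(1/3)*c), c)


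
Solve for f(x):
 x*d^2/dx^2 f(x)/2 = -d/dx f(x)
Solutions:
 f(x) = C1 + C2/x


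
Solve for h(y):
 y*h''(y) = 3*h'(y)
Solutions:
 h(y) = C1 + C2*y^4


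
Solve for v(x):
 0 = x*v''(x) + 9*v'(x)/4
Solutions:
 v(x) = C1 + C2/x^(5/4)


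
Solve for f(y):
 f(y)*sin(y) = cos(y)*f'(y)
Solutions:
 f(y) = C1/cos(y)


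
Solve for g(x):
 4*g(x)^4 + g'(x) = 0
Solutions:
 g(x) = (-3^(2/3) - 3*3^(1/6)*I)*(1/(C1 + 4*x))^(1/3)/6
 g(x) = (-3^(2/3) + 3*3^(1/6)*I)*(1/(C1 + 4*x))^(1/3)/6
 g(x) = (1/(C1 + 12*x))^(1/3)


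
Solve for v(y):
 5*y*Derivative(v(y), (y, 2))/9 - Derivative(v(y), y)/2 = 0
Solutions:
 v(y) = C1 + C2*y^(19/10)


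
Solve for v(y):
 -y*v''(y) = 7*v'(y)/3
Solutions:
 v(y) = C1 + C2/y^(4/3)


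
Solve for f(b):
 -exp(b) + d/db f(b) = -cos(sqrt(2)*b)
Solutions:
 f(b) = C1 + exp(b) - sqrt(2)*sin(sqrt(2)*b)/2


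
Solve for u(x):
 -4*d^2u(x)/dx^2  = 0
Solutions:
 u(x) = C1 + C2*x


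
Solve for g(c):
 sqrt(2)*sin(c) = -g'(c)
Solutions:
 g(c) = C1 + sqrt(2)*cos(c)


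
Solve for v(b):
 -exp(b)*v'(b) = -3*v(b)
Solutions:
 v(b) = C1*exp(-3*exp(-b))


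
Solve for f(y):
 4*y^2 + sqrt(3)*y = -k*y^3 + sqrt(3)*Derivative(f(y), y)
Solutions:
 f(y) = C1 + sqrt(3)*k*y^4/12 + 4*sqrt(3)*y^3/9 + y^2/2


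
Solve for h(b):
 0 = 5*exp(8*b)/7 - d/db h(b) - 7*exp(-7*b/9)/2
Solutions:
 h(b) = C1 + 5*exp(8*b)/56 + 9*exp(-7*b/9)/2


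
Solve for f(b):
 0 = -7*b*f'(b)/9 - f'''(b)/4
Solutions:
 f(b) = C1 + Integral(C2*airyai(-84^(1/3)*b/3) + C3*airybi(-84^(1/3)*b/3), b)


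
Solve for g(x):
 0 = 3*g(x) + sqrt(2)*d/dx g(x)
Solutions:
 g(x) = C1*exp(-3*sqrt(2)*x/2)


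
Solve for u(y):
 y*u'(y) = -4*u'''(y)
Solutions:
 u(y) = C1 + Integral(C2*airyai(-2^(1/3)*y/2) + C3*airybi(-2^(1/3)*y/2), y)


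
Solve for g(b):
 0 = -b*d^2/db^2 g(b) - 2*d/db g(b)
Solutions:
 g(b) = C1 + C2/b


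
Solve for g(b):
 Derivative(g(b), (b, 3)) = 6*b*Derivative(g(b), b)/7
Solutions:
 g(b) = C1 + Integral(C2*airyai(6^(1/3)*7^(2/3)*b/7) + C3*airybi(6^(1/3)*7^(2/3)*b/7), b)


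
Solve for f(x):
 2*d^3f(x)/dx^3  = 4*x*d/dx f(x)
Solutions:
 f(x) = C1 + Integral(C2*airyai(2^(1/3)*x) + C3*airybi(2^(1/3)*x), x)


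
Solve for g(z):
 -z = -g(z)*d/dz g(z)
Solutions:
 g(z) = -sqrt(C1 + z^2)
 g(z) = sqrt(C1 + z^2)


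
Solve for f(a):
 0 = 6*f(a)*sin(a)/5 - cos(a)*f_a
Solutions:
 f(a) = C1/cos(a)^(6/5)


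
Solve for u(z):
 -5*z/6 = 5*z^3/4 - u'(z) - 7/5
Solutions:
 u(z) = C1 + 5*z^4/16 + 5*z^2/12 - 7*z/5


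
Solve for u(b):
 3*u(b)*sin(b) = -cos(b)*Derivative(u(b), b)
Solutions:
 u(b) = C1*cos(b)^3


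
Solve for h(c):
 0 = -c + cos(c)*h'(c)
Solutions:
 h(c) = C1 + Integral(c/cos(c), c)


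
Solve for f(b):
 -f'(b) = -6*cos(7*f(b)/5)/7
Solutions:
 -6*b/7 - 5*log(sin(7*f(b)/5) - 1)/14 + 5*log(sin(7*f(b)/5) + 1)/14 = C1


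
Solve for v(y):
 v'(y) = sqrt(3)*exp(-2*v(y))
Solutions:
 v(y) = log(-sqrt(C1 + 2*sqrt(3)*y))
 v(y) = log(C1 + 2*sqrt(3)*y)/2


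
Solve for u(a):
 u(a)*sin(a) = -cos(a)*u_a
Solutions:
 u(a) = C1*cos(a)


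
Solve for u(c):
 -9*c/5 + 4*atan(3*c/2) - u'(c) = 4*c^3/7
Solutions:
 u(c) = C1 - c^4/7 - 9*c^2/10 + 4*c*atan(3*c/2) - 4*log(9*c^2 + 4)/3


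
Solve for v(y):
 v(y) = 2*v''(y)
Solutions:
 v(y) = C1*exp(-sqrt(2)*y/2) + C2*exp(sqrt(2)*y/2)


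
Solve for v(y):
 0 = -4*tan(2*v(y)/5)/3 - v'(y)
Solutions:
 v(y) = -5*asin(C1*exp(-8*y/15))/2 + 5*pi/2
 v(y) = 5*asin(C1*exp(-8*y/15))/2


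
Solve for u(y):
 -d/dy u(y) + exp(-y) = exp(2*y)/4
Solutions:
 u(y) = C1 - exp(2*y)/8 - exp(-y)


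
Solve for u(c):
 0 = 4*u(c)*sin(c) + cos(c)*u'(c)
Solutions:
 u(c) = C1*cos(c)^4


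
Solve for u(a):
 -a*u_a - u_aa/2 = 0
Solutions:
 u(a) = C1 + C2*erf(a)


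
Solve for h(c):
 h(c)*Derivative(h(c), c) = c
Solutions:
 h(c) = -sqrt(C1 + c^2)
 h(c) = sqrt(C1 + c^2)


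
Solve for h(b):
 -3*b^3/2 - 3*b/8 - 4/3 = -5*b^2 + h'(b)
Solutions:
 h(b) = C1 - 3*b^4/8 + 5*b^3/3 - 3*b^2/16 - 4*b/3


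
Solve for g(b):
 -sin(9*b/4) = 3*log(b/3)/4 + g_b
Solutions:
 g(b) = C1 - 3*b*log(b)/4 + 3*b/4 + 3*b*log(3)/4 + 4*cos(9*b/4)/9


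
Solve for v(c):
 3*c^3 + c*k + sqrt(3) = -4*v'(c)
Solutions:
 v(c) = C1 - 3*c^4/16 - c^2*k/8 - sqrt(3)*c/4


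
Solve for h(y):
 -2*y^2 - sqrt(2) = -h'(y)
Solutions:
 h(y) = C1 + 2*y^3/3 + sqrt(2)*y


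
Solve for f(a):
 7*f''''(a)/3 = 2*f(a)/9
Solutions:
 f(a) = C1*exp(-2^(1/4)*21^(3/4)*a/21) + C2*exp(2^(1/4)*21^(3/4)*a/21) + C3*sin(2^(1/4)*21^(3/4)*a/21) + C4*cos(2^(1/4)*21^(3/4)*a/21)


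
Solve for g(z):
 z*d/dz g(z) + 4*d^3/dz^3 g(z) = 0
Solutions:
 g(z) = C1 + Integral(C2*airyai(-2^(1/3)*z/2) + C3*airybi(-2^(1/3)*z/2), z)


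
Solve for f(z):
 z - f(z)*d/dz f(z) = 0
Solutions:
 f(z) = -sqrt(C1 + z^2)
 f(z) = sqrt(C1 + z^2)


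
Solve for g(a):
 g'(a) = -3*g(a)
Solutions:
 g(a) = C1*exp(-3*a)


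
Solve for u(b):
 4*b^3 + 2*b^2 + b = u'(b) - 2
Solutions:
 u(b) = C1 + b^4 + 2*b^3/3 + b^2/2 + 2*b


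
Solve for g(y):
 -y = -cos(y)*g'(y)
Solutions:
 g(y) = C1 + Integral(y/cos(y), y)


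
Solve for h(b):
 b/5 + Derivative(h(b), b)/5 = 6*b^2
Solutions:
 h(b) = C1 + 10*b^3 - b^2/2


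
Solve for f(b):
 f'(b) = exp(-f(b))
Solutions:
 f(b) = log(C1 + b)


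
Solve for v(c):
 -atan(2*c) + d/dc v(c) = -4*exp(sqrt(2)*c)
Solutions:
 v(c) = C1 + c*atan(2*c) - 2*sqrt(2)*exp(sqrt(2)*c) - log(4*c^2 + 1)/4


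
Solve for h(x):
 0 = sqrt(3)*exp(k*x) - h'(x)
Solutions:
 h(x) = C1 + sqrt(3)*exp(k*x)/k


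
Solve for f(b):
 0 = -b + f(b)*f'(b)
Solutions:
 f(b) = -sqrt(C1 + b^2)
 f(b) = sqrt(C1 + b^2)


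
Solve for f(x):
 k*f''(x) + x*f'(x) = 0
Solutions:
 f(x) = C1 + C2*sqrt(k)*erf(sqrt(2)*x*sqrt(1/k)/2)


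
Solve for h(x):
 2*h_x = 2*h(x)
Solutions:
 h(x) = C1*exp(x)


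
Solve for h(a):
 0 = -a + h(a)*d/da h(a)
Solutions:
 h(a) = -sqrt(C1 + a^2)
 h(a) = sqrt(C1 + a^2)


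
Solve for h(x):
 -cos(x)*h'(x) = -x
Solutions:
 h(x) = C1 + Integral(x/cos(x), x)


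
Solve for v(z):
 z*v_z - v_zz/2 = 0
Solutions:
 v(z) = C1 + C2*erfi(z)


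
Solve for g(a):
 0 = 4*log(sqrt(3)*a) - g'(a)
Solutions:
 g(a) = C1 + 4*a*log(a) - 4*a + a*log(9)


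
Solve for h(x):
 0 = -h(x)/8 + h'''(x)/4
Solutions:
 h(x) = C3*exp(2^(2/3)*x/2) + (C1*sin(2^(2/3)*sqrt(3)*x/4) + C2*cos(2^(2/3)*sqrt(3)*x/4))*exp(-2^(2/3)*x/4)


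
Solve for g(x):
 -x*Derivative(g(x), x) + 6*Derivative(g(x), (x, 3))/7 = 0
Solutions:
 g(x) = C1 + Integral(C2*airyai(6^(2/3)*7^(1/3)*x/6) + C3*airybi(6^(2/3)*7^(1/3)*x/6), x)


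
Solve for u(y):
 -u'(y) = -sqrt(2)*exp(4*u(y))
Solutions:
 u(y) = log(-(-1/(C1 + 4*sqrt(2)*y))^(1/4))
 u(y) = log(-1/(C1 + 4*sqrt(2)*y))/4
 u(y) = log(-I*(-1/(C1 + 4*sqrt(2)*y))^(1/4))
 u(y) = log(I*(-1/(C1 + 4*sqrt(2)*y))^(1/4))


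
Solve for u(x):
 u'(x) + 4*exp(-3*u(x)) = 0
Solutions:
 u(x) = log(C1 - 12*x)/3
 u(x) = log((-3^(1/3) - 3^(5/6)*I)*(C1 - 4*x)^(1/3)/2)
 u(x) = log((-3^(1/3) + 3^(5/6)*I)*(C1 - 4*x)^(1/3)/2)


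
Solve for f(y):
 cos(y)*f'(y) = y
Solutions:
 f(y) = C1 + Integral(y/cos(y), y)


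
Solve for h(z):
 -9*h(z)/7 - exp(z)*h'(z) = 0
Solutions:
 h(z) = C1*exp(9*exp(-z)/7)


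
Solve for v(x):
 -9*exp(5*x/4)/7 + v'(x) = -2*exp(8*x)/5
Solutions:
 v(x) = C1 + 36*exp(5*x/4)/35 - exp(8*x)/20


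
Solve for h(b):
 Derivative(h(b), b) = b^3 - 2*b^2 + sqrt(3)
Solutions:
 h(b) = C1 + b^4/4 - 2*b^3/3 + sqrt(3)*b


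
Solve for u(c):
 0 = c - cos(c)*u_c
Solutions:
 u(c) = C1 + Integral(c/cos(c), c)


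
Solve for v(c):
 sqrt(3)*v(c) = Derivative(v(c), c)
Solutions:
 v(c) = C1*exp(sqrt(3)*c)


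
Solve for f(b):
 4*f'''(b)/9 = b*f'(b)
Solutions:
 f(b) = C1 + Integral(C2*airyai(2^(1/3)*3^(2/3)*b/2) + C3*airybi(2^(1/3)*3^(2/3)*b/2), b)


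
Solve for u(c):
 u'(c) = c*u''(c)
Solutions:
 u(c) = C1 + C2*c^2


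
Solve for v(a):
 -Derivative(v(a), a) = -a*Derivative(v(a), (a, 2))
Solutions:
 v(a) = C1 + C2*a^2


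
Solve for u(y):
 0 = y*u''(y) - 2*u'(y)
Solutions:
 u(y) = C1 + C2*y^3


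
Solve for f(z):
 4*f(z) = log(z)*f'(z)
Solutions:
 f(z) = C1*exp(4*li(z))


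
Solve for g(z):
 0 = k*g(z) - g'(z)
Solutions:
 g(z) = C1*exp(k*z)


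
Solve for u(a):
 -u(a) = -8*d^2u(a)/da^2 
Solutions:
 u(a) = C1*exp(-sqrt(2)*a/4) + C2*exp(sqrt(2)*a/4)


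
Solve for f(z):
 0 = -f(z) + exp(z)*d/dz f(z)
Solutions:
 f(z) = C1*exp(-exp(-z))


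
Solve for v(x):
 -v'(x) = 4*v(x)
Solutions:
 v(x) = C1*exp(-4*x)


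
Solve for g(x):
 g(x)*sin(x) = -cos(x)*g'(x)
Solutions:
 g(x) = C1*cos(x)


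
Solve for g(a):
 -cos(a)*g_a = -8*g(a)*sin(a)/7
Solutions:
 g(a) = C1/cos(a)^(8/7)


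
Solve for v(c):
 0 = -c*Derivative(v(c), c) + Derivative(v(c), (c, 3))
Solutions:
 v(c) = C1 + Integral(C2*airyai(c) + C3*airybi(c), c)


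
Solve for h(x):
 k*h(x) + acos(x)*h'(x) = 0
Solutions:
 h(x) = C1*exp(-k*Integral(1/acos(x), x))


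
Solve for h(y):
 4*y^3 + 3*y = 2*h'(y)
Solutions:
 h(y) = C1 + y^4/2 + 3*y^2/4


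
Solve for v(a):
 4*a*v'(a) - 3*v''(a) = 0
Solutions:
 v(a) = C1 + C2*erfi(sqrt(6)*a/3)


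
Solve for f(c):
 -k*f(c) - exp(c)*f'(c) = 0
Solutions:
 f(c) = C1*exp(k*exp(-c))


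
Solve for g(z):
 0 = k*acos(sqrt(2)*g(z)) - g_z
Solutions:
 Integral(1/acos(sqrt(2)*_y), (_y, g(z))) = C1 + k*z


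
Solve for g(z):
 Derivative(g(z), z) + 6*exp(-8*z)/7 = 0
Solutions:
 g(z) = C1 + 3*exp(-8*z)/28


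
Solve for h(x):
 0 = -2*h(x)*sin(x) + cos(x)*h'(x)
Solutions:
 h(x) = C1/cos(x)^2


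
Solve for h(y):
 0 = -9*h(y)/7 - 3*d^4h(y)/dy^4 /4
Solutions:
 h(y) = (C1*sin(3^(1/4)*7^(3/4)*y/7) + C2*cos(3^(1/4)*7^(3/4)*y/7))*exp(-3^(1/4)*7^(3/4)*y/7) + (C3*sin(3^(1/4)*7^(3/4)*y/7) + C4*cos(3^(1/4)*7^(3/4)*y/7))*exp(3^(1/4)*7^(3/4)*y/7)


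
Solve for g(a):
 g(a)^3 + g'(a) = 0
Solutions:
 g(a) = -sqrt(2)*sqrt(-1/(C1 - a))/2
 g(a) = sqrt(2)*sqrt(-1/(C1 - a))/2


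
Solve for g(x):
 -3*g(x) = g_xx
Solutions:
 g(x) = C1*sin(sqrt(3)*x) + C2*cos(sqrt(3)*x)


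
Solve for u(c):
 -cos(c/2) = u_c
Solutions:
 u(c) = C1 - 2*sin(c/2)


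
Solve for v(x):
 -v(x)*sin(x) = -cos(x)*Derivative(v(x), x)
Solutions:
 v(x) = C1/cos(x)


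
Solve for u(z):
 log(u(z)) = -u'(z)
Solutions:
 li(u(z)) = C1 - z


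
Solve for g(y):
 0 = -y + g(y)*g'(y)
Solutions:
 g(y) = -sqrt(C1 + y^2)
 g(y) = sqrt(C1 + y^2)


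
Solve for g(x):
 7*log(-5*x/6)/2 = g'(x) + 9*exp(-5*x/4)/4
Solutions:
 g(x) = C1 + 7*x*log(-x)/2 + 7*x*(-log(6) - 1 + log(5))/2 + 9*exp(-5*x/4)/5


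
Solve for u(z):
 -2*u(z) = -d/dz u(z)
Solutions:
 u(z) = C1*exp(2*z)


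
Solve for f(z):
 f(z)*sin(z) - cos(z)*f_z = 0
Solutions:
 f(z) = C1/cos(z)


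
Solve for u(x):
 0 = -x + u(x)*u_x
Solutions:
 u(x) = -sqrt(C1 + x^2)
 u(x) = sqrt(C1 + x^2)


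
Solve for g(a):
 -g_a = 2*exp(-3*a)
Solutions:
 g(a) = C1 + 2*exp(-3*a)/3


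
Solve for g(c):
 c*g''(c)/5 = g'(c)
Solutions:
 g(c) = C1 + C2*c^6


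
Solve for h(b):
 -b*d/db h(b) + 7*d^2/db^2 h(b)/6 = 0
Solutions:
 h(b) = C1 + C2*erfi(sqrt(21)*b/7)


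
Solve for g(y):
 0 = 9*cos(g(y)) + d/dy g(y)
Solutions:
 g(y) = pi - asin((C1 + exp(18*y))/(C1 - exp(18*y)))
 g(y) = asin((C1 + exp(18*y))/(C1 - exp(18*y)))


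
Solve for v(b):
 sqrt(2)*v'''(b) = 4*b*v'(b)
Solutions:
 v(b) = C1 + Integral(C2*airyai(sqrt(2)*b) + C3*airybi(sqrt(2)*b), b)


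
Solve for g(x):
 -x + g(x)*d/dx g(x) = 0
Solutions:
 g(x) = -sqrt(C1 + x^2)
 g(x) = sqrt(C1 + x^2)


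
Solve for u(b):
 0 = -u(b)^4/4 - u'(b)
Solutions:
 u(b) = 2^(2/3)*(1/(C1 + 3*b))^(1/3)
 u(b) = (-6^(2/3) - 3*2^(2/3)*3^(1/6)*I)*(1/(C1 + b))^(1/3)/6
 u(b) = (-6^(2/3) + 3*2^(2/3)*3^(1/6)*I)*(1/(C1 + b))^(1/3)/6


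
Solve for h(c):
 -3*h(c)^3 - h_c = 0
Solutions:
 h(c) = -sqrt(2)*sqrt(-1/(C1 - 3*c))/2
 h(c) = sqrt(2)*sqrt(-1/(C1 - 3*c))/2


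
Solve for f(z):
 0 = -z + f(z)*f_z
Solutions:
 f(z) = -sqrt(C1 + z^2)
 f(z) = sqrt(C1 + z^2)


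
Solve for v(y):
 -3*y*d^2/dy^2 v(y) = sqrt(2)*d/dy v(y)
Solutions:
 v(y) = C1 + C2*y^(1 - sqrt(2)/3)


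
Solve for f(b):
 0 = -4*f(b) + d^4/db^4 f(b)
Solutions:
 f(b) = C1*exp(-sqrt(2)*b) + C2*exp(sqrt(2)*b) + C3*sin(sqrt(2)*b) + C4*cos(sqrt(2)*b)


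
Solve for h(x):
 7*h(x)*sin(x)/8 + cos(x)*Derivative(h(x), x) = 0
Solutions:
 h(x) = C1*cos(x)^(7/8)


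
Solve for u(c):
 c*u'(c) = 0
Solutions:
 u(c) = C1


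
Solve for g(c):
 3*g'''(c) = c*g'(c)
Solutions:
 g(c) = C1 + Integral(C2*airyai(3^(2/3)*c/3) + C3*airybi(3^(2/3)*c/3), c)


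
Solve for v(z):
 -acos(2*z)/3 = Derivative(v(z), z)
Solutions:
 v(z) = C1 - z*acos(2*z)/3 + sqrt(1 - 4*z^2)/6


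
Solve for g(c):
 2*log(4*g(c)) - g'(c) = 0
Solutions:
 -Integral(1/(log(_y) + 2*log(2)), (_y, g(c)))/2 = C1 - c


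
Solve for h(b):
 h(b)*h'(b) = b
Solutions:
 h(b) = -sqrt(C1 + b^2)
 h(b) = sqrt(C1 + b^2)


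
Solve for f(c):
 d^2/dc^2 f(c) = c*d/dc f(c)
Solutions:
 f(c) = C1 + C2*erfi(sqrt(2)*c/2)


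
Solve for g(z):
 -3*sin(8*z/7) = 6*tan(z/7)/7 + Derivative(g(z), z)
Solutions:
 g(z) = C1 + 6*log(cos(z/7)) + 21*cos(8*z/7)/8


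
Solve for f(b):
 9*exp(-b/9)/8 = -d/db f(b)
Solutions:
 f(b) = C1 + 81*exp(-b/9)/8


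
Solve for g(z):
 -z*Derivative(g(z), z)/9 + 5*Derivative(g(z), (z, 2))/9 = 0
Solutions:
 g(z) = C1 + C2*erfi(sqrt(10)*z/10)


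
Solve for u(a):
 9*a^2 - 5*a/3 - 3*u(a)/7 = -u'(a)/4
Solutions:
 u(a) = C1*exp(12*a/7) + 21*a^2 + 371*a/18 + 2597/216


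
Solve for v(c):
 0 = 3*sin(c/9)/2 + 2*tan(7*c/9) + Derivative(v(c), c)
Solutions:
 v(c) = C1 + 18*log(cos(7*c/9))/7 + 27*cos(c/9)/2


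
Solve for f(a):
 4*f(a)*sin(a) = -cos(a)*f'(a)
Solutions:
 f(a) = C1*cos(a)^4


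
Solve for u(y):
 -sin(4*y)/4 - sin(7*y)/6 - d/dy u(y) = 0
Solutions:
 u(y) = C1 + cos(4*y)/16 + cos(7*y)/42


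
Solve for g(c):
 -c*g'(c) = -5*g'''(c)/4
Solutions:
 g(c) = C1 + Integral(C2*airyai(10^(2/3)*c/5) + C3*airybi(10^(2/3)*c/5), c)


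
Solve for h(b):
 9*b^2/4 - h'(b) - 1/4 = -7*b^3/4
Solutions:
 h(b) = C1 + 7*b^4/16 + 3*b^3/4 - b/4


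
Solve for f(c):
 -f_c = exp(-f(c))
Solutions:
 f(c) = log(C1 - c)


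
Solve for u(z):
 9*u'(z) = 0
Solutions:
 u(z) = C1


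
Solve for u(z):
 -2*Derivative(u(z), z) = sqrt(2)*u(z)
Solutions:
 u(z) = C1*exp(-sqrt(2)*z/2)


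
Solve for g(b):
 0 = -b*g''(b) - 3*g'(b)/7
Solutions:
 g(b) = C1 + C2*b^(4/7)


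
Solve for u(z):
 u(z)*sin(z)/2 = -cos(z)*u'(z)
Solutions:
 u(z) = C1*sqrt(cos(z))


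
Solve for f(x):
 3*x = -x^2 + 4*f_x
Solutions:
 f(x) = C1 + x^3/12 + 3*x^2/8


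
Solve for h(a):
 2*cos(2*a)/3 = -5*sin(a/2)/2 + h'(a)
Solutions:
 h(a) = C1 + sin(2*a)/3 - 5*cos(a/2)


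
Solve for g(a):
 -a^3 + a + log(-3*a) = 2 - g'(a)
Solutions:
 g(a) = C1 + a^4/4 - a^2/2 - a*log(-a) + a*(3 - log(3))


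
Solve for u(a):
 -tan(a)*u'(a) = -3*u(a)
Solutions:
 u(a) = C1*sin(a)^3


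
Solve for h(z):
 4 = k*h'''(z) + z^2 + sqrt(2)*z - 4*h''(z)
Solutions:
 h(z) = C1 + C2*z + C3*exp(4*z/k) + z^4/48 + z^3*(k + 2*sqrt(2))/48 + z^2*(k^2 + 2*sqrt(2)*k - 32)/64


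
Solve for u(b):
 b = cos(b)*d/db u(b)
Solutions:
 u(b) = C1 + Integral(b/cos(b), b)


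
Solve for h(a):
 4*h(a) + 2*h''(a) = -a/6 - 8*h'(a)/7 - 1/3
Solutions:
 h(a) = -a/24 + (C1*sin(sqrt(94)*a/7) + C2*cos(sqrt(94)*a/7))*exp(-2*a/7) - 1/14


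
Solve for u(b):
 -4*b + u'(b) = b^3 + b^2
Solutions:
 u(b) = C1 + b^4/4 + b^3/3 + 2*b^2


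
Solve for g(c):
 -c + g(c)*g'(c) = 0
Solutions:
 g(c) = -sqrt(C1 + c^2)
 g(c) = sqrt(C1 + c^2)


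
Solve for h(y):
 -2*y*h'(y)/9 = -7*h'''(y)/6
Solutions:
 h(y) = C1 + Integral(C2*airyai(42^(2/3)*y/21) + C3*airybi(42^(2/3)*y/21), y)


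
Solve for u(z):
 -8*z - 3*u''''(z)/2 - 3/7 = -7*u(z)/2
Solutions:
 u(z) = C1*exp(-3^(3/4)*7^(1/4)*z/3) + C2*exp(3^(3/4)*7^(1/4)*z/3) + C3*sin(3^(3/4)*7^(1/4)*z/3) + C4*cos(3^(3/4)*7^(1/4)*z/3) + 16*z/7 + 6/49


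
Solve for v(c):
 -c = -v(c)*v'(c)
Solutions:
 v(c) = -sqrt(C1 + c^2)
 v(c) = sqrt(C1 + c^2)


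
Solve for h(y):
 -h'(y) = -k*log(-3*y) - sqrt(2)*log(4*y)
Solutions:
 h(y) = C1 + y*(k + sqrt(2))*log(y) + y*(-k + k*log(3) + I*pi*k - sqrt(2) + 2*sqrt(2)*log(2))


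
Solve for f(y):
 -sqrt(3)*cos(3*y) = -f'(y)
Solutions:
 f(y) = C1 + sqrt(3)*sin(3*y)/3


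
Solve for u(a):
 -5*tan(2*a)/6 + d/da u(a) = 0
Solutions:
 u(a) = C1 - 5*log(cos(2*a))/12
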